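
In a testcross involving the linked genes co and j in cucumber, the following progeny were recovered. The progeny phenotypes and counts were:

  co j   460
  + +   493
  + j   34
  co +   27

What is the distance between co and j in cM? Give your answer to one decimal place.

The two most frequent classes, + + (493) and co j (460), are the parental types, so the F1 was + + / co j.
The recombinant classes are + j and co +: 34 + 27 = 61.
Recombination frequency = 61/1014 = 0.0602 ≈ 6.0%, i.e. 6.0 cM.

6.0 cM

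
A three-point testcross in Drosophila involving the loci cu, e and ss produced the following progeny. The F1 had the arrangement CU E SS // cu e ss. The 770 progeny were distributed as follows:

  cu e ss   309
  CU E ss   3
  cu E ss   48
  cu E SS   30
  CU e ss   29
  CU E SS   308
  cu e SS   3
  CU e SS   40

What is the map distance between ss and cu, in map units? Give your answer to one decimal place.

The two rarest classes, CU E ss and cu e SS, are the double crossovers. Comparing them with the parentals, only the ss allele has switched, so ss is the middle locus and the order is e – ss – cu.
Crossovers in the ss–cu interval produce the single-crossover classes cu E SS and CU e ss (30 + 29 = 59) plus the double crossovers (6).
RF(ss–cu) = (59 + 6) / 770 = 65/770 = 0.0844 → 8.4 map units.

8.4 map units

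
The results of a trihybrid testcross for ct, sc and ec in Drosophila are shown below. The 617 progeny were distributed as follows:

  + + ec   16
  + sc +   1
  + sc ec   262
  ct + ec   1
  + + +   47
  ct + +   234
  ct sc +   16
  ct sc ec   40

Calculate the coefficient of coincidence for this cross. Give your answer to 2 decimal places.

0.41

The two most frequent reciprocal classes, + sc ec and ct + +, are the parental types, so the F1 was + sc ec / ct + +.
The two rarest classes, + sc + and ct + ec, are the double crossovers. Comparing them with the parentals, only the ec allele has switched, so ec is the middle locus and the order is sc – ec – ct.
sc–ec: (32 + 2)/617 = 0.0551; ec–ct: (87 + 2)/617 = 0.1442.
Expected DCO frequency = 0.0551 × 0.1442 ≈ 0.00795; observed = 2/617 ≈ 0.00324.
Coefficient of coincidence = 0.00324/0.00795 ≈ 0.41.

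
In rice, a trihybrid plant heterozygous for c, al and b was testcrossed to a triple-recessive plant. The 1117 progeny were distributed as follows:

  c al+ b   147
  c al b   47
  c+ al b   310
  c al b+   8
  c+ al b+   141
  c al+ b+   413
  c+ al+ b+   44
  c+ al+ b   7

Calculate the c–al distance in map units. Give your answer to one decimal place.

The two most frequent reciprocal classes, c al+ b+ and c+ al b, are the parental types, so the F1 was c al+ b+ / c+ al b.
The two rarest classes, c al b+ and c+ al+ b, are the double crossovers. Comparing them with the parentals, only the al allele has switched, so al is the middle locus and the order is b – al – c.
Crossovers in the al–c interval produce the single-crossover classes c+ al+ b+ and c al b (44 + 47 = 91) plus the double crossovers (15).
RF(al–c) = (91 + 15) / 1117 = 106/1117 = 0.0949 → 9.5 map units.

9.5 map units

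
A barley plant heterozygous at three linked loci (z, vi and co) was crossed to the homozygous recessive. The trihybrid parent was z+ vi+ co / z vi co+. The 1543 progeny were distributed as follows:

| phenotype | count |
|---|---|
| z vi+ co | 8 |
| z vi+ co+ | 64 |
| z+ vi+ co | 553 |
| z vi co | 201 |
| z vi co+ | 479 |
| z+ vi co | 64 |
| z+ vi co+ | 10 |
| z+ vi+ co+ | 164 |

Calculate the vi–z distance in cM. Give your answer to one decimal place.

9.5 cM

The two rarest classes, z vi+ co and z+ vi co+, are the double crossovers. Comparing them with the parentals, only the z allele has switched, so z is the middle locus and the order is co – z – vi.
Crossovers in the z–vi interval produce the single-crossover classes z+ vi co and z vi+ co+ (64 + 64 = 128) plus the double crossovers (18).
RF(z–vi) = (128 + 18) / 1543 = 146/1543 = 0.0946 → 9.5 cM.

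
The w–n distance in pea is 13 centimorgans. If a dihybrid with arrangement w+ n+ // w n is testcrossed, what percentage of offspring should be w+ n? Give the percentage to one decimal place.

A map distance of 13 centimorgans corresponds to a recombination frequency of 0.130.
The F1 is w+ n+ / w n, so w+ n is a recombinant gamete class with expected frequency r/2 = 0.130/2 = 0.0650.
That is 0.0650 = 6.5% of the progeny.

6.5%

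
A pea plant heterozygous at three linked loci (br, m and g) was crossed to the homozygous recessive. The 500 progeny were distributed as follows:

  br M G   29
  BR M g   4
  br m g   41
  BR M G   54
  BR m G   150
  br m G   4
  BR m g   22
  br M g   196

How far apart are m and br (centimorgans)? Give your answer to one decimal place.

20.6 centimorgans

The two most frequent reciprocal classes, BR m G and br M g, are the parental types, so the F1 was BR m G / br M g.
The two rarest classes, br m G and BR M g, are the double crossovers. Comparing them with the parentals, only the br allele has switched, so br is the middle locus and the order is g – br – m.
Crossovers in the br–m interval produce the single-crossover classes BR M G and br m g (54 + 41 = 95) plus the double crossovers (8).
RF(br–m) = (95 + 8) / 500 = 103/500 = 0.2060 → 20.6 centimorgans.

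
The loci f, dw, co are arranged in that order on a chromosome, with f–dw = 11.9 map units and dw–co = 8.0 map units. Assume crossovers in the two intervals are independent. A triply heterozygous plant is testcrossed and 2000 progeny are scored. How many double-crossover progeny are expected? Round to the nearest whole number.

Map distances give recombination frequencies of 0.119 and 0.080 for the two intervals.
With no interference, expected double-crossover frequency = 0.119 × 0.080 = 0.00952.
Expected number = 0.00952 × 2000 = 19.04 ≈ 19.

19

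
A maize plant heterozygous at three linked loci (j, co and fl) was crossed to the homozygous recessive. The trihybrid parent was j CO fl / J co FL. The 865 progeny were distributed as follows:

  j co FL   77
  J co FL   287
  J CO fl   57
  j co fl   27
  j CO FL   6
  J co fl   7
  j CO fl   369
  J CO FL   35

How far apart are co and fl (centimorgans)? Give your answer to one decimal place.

The two rarest classes, j CO FL and J co fl, are the double crossovers. Comparing them with the parentals, only the fl allele has switched, so fl is the middle locus and the order is co – fl – j.
Crossovers in the co–fl interval produce the single-crossover classes j co fl and J CO FL (27 + 35 = 62) plus the double crossovers (13).
RF(co–fl) = (62 + 13) / 865 = 75/865 = 0.0867 → 8.7 centimorgans.

8.7 centimorgans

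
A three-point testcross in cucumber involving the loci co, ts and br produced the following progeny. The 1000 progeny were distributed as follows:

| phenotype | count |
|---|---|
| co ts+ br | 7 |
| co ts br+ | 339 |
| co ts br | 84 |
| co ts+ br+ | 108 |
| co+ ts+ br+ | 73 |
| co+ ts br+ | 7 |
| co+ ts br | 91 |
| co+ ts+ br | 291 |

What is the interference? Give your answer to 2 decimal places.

The two most frequent reciprocal classes, co ts br+ and co+ ts+ br, are the parental types, so the F1 was co ts br+ / co+ ts+ br.
The two rarest classes, co+ ts br+ and co ts+ br, are the double crossovers. Comparing them with the parentals, only the co allele has switched, so co is the middle locus and the order is ts – co – br.
ts–co: (199 + 14)/1000 = 0.2130; co–br: (157 + 14)/1000 = 0.1710.
Expected DCO frequency = 0.2130 × 0.1710 ≈ 0.03642; observed = 14/1000 ≈ 0.01400.
Coefficient of coincidence = 0.01400/0.03642 ≈ 0.38; interference = 1 − 0.38 = 0.62.

0.62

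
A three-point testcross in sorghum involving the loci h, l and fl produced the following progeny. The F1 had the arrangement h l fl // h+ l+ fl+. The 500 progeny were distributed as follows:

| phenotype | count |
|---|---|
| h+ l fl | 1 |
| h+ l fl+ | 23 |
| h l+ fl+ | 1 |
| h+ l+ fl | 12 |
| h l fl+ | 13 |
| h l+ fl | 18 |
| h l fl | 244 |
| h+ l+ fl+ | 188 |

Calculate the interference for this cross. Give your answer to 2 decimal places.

The two rarest classes, h+ l fl and h l+ fl+, are the double crossovers. Comparing them with the parentals, only the h allele has switched, so h is the middle locus and the order is l – h – fl.
l–h: (41 + 2)/500 = 0.0860; h–fl: (25 + 2)/500 = 0.0540.
Expected DCO frequency = 0.0860 × 0.0540 ≈ 0.00464; observed = 2/500 ≈ 0.00400.
Coefficient of coincidence = 0.00400/0.00464 ≈ 0.86; interference = 1 − 0.86 = 0.14.

0.14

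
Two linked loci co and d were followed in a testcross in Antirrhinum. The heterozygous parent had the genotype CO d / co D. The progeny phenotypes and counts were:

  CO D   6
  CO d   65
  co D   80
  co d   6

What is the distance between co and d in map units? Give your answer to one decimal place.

7.6 map units

The recombinant classes are CO D and co d: 6 + 6 = 12.
Recombination frequency = 12/157 = 0.0764 ≈ 7.6%, i.e. 7.6 map units.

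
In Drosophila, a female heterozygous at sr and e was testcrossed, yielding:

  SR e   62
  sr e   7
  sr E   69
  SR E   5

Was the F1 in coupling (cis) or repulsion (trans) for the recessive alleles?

trans

The two most frequent classes are SR e (62) and sr E (69); these are the parental (non-recombinant) types.
So the F1 carried SR e on one chromosome and sr E on the other — the recessive alleles are on opposite chromosomes (trans / repulsion).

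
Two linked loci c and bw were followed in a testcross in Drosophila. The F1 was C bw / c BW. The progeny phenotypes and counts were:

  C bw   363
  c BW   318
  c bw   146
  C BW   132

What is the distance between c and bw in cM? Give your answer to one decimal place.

The recombinant classes are C BW and c bw: 132 + 146 = 278.
Recombination frequency = 278/959 = 0.2899 ≈ 29.0%, i.e. 29.0 cM.

29.0 cM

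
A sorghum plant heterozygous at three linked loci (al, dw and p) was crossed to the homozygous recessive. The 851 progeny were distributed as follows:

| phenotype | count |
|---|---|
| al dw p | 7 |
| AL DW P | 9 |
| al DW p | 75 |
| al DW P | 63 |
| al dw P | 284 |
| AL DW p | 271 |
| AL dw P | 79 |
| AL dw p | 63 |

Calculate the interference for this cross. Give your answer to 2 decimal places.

The two most frequent reciprocal classes, al dw P and AL DW p, are the parental types, so the F1 was al dw P / AL DW p.
The two rarest classes, al dw p and AL DW P, are the double crossovers. Comparing them with the parentals, only the p allele has switched, so p is the middle locus and the order is al – p – dw.
al–p: (154 + 16)/851 = 0.1998; p–dw: (126 + 16)/851 = 0.1669.
Expected DCO frequency = 0.1998 × 0.1669 ≈ 0.03335; observed = 16/851 ≈ 0.01880.
Coefficient of coincidence = 0.01880/0.03335 ≈ 0.56; interference = 1 − 0.56 = 0.44.

0.44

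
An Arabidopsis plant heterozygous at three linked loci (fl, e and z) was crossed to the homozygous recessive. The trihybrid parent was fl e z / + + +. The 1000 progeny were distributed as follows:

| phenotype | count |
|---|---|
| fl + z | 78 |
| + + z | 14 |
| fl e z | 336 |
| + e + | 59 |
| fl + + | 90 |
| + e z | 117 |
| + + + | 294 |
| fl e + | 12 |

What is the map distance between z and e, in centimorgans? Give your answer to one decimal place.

The two rarest classes, fl e + and + + z, are the double crossovers. Comparing them with the parentals, only the z allele has switched, so z is the middle locus and the order is fl – z – e.
Crossovers in the z–e interval produce the single-crossover classes fl + z and + e + (78 + 59 = 137) plus the double crossovers (26).
RF(z–e) = (137 + 26) / 1000 = 163/1000 = 0.1630 → 16.3 centimorgans.

16.3 centimorgans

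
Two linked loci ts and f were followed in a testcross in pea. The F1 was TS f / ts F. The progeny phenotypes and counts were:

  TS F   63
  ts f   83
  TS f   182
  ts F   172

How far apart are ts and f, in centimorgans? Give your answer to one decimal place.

29.2 centimorgans

The recombinant classes are TS F and ts f: 63 + 83 = 146.
Recombination frequency = 146/500 = 0.2920 ≈ 29.2%, i.e. 29.2 centimorgans.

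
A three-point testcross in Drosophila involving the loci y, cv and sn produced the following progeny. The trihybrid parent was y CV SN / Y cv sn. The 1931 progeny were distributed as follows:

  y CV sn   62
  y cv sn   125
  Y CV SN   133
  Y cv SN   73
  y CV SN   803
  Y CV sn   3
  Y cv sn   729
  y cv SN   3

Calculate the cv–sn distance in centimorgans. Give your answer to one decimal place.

7.3 centimorgans

The two rarest classes, y cv SN and Y CV sn, are the double crossovers. Comparing them with the parentals, only the cv allele has switched, so cv is the middle locus and the order is sn – cv – y.
Crossovers in the sn–cv interval produce the single-crossover classes y CV sn and Y cv SN (62 + 73 = 135) plus the double crossovers (6).
RF(sn–cv) = (135 + 6) / 1931 = 141/1931 = 0.0730 → 7.3 centimorgans.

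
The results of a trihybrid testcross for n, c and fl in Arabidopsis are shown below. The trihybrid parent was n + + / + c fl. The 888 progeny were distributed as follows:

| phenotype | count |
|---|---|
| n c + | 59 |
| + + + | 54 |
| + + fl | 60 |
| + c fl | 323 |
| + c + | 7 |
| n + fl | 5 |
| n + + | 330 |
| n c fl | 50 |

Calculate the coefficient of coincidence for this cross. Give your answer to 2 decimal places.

0.70

The two rarest classes, n + fl and + c +, are the double crossovers. Comparing them with the parentals, only the fl allele has switched, so fl is the middle locus and the order is c – fl – n.
c–fl: (119 + 12)/888 = 0.1475; fl–n: (104 + 12)/888 = 0.1306.
Expected DCO frequency = 0.1475 × 0.1306 ≈ 0.01926; observed = 12/888 ≈ 0.01351.
Coefficient of coincidence = 0.01351/0.01926 ≈ 0.70.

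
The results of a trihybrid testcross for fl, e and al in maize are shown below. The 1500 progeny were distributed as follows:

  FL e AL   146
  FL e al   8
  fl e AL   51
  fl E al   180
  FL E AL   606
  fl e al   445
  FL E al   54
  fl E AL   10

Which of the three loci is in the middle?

The two most frequent reciprocal classes, fl e al and FL E AL, are the parental types, so the F1 was fl e al / FL E AL.
The two rarest classes, FL e al and fl E AL, are the double crossovers. Comparing them with the parentals, only the fl allele has switched, so fl is the middle locus and the order is e – fl – al.

fl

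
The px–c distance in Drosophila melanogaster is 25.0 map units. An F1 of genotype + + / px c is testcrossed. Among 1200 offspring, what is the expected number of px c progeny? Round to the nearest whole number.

450

A map distance of 25.0 map units corresponds to a recombination frequency of 0.250.
The F1 is + + / px c, so px c is a parental gamete class with expected frequency (1 − r)/2 = 0.750/2 = 0.3750.
Expected number = 0.3750 × 1200 = 450.00 ≈ 450.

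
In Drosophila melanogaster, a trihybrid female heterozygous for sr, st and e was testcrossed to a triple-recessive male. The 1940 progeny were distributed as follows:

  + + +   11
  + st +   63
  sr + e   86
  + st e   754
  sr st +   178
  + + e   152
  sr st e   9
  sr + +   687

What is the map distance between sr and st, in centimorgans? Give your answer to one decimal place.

18.0 centimorgans

The two most frequent reciprocal classes, sr + + and + st e, are the parental types, so the F1 was sr + + / + st e.
The two rarest classes, + + + and sr st e, are the double crossovers. Comparing them with the parentals, only the sr allele has switched, so sr is the middle locus and the order is e – sr – st.
Crossovers in the sr–st interval produce the single-crossover classes sr st + and + + e (178 + 152 = 330) plus the double crossovers (20).
RF(sr–st) = (330 + 20) / 1940 = 350/1940 = 0.1804 → 18.0 centimorgans.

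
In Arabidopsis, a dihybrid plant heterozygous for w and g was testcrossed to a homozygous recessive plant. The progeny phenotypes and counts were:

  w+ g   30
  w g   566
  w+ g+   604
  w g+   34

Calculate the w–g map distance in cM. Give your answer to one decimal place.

The two most frequent classes, w+ g+ (604) and w g (566), are the parental types, so the F1 was w+ g+ / w g.
The recombinant classes are w+ g and w g+: 30 + 34 = 64.
Recombination frequency = 64/1234 = 0.0519 ≈ 5.2%, i.e. 5.2 cM.

5.2 cM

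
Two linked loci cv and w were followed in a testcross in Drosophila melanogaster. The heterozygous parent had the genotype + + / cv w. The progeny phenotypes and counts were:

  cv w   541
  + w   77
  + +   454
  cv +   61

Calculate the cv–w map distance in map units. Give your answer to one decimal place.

The recombinant classes are + w and cv +: 77 + 61 = 138.
Recombination frequency = 138/1133 = 0.1218 ≈ 12.2%, i.e. 12.2 map units.

12.2 map units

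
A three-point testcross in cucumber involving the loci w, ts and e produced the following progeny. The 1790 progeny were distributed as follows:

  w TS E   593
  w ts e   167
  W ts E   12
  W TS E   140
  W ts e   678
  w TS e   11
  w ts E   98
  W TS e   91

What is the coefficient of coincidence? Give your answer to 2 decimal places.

The two most frequent reciprocal classes, W ts e and w TS E, are the parental types, so the F1 was W ts e / w TS E.
The two rarest classes, W ts E and w TS e, are the double crossovers. Comparing them with the parentals, only the e allele has switched, so e is the middle locus and the order is ts – e – w.
ts–e: (189 + 23)/1790 = 0.1184; e–w: (307 + 23)/1790 = 0.1844.
Expected DCO frequency = 0.1184 × 0.1844 ≈ 0.02183; observed = 23/1790 ≈ 0.01285.
Coefficient of coincidence = 0.01285/0.02183 ≈ 0.59.

0.59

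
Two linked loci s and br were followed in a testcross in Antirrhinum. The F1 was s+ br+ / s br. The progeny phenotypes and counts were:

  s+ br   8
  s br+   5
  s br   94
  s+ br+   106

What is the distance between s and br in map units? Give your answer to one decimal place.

The recombinant classes are s+ br and s br+: 8 + 5 = 13.
Recombination frequency = 13/213 = 0.0610 ≈ 6.1%, i.e. 6.1 map units.

6.1 map units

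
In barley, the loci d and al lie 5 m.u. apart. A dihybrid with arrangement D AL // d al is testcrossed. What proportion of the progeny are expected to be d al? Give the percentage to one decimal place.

A map distance of 5 m.u. corresponds to a recombination frequency of 0.050.
The F1 is D AL / d al, so d al is a parental gamete class with expected frequency (1 − r)/2 = 0.950/2 = 0.4750.
That is 0.4750 = 47.5% of the progeny.

47.5%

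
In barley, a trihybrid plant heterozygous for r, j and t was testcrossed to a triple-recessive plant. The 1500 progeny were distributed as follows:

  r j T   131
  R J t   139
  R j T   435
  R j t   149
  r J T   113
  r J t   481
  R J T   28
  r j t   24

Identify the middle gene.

The two most frequent reciprocal classes, R j T and r J t, are the parental types, so the F1 was R j T / r J t.
The two rarest classes, R J T and r j t, are the double crossovers. Comparing them with the parentals, only the j allele has switched, so j is the middle locus and the order is t – j – r.

j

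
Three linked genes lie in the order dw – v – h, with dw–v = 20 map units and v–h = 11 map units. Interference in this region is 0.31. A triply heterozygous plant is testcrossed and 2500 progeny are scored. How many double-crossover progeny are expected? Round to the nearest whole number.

Map distances give recombination frequencies of 0.200 and 0.110 for the two intervals.
With interference 0.31 (so coincidence = 0.69), expected double-crossover frequency = 0.200 × 0.110 × 0.69 = 0.01518.
Expected number = 0.01518 × 2500 = 37.95 ≈ 38.

38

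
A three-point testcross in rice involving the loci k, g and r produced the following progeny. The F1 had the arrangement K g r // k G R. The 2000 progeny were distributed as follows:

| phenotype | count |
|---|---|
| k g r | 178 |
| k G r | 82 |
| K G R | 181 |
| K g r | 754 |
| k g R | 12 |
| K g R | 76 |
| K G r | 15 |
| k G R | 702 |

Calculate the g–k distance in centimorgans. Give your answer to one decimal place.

The two rarest classes, K G r and k g R, are the double crossovers. Comparing them with the parentals, only the g allele has switched, so g is the middle locus and the order is k – g – r.
Crossovers in the k–g interval produce the single-crossover classes k g r and K G R (178 + 181 = 359) plus the double crossovers (27).
RF(k–g) = (359 + 27) / 2000 = 386/2000 = 0.1930 → 19.3 centimorgans.

19.3 centimorgans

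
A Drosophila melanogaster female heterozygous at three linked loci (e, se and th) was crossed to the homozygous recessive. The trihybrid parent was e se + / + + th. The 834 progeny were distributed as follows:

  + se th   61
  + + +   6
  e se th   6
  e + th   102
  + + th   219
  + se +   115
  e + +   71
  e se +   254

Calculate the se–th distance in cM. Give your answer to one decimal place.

The two rarest classes, e se th and + + +, are the double crossovers. Comparing them with the parentals, only the th allele has switched, so th is the middle locus and the order is se – th – e.
Crossovers in the se–th interval produce the single-crossover classes e + + and + se th (71 + 61 = 132) plus the double crossovers (12).
RF(se–th) = (132 + 12) / 834 = 144/834 = 0.1727 → 17.3 cM.

17.3 cM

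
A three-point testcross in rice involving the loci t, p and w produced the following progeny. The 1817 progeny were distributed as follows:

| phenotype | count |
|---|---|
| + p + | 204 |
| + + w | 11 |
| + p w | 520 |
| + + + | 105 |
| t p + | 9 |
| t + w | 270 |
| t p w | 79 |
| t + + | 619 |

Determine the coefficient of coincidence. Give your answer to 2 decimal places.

The two most frequent reciprocal classes, + p w and t + +, are the parental types, so the F1 was + p w / t + +.
The two rarest classes, + + w and t p +, are the double crossovers. Comparing them with the parentals, only the p allele has switched, so p is the middle locus and the order is w – p – t.
w–p: (474 + 20)/1817 = 0.2719; p–t: (184 + 20)/1817 = 0.1123.
Expected DCO frequency = 0.2719 × 0.1123 ≈ 0.03053; observed = 20/1817 ≈ 0.01101.
Coefficient of coincidence = 0.01101/0.03053 ≈ 0.36.

0.36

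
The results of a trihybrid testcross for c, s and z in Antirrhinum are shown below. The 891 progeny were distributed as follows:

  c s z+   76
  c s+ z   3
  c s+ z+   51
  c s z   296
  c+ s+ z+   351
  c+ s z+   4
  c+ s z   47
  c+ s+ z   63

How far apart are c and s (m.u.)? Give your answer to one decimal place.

The two most frequent reciprocal classes, c+ s+ z+ and c s z, are the parental types, so the F1 was c+ s+ z+ / c s z.
The two rarest classes, c+ s z+ and c s+ z, are the double crossovers. Comparing them with the parentals, only the s allele has switched, so s is the middle locus and the order is c – s – z.
Crossovers in the c–s interval produce the single-crossover classes c s+ z+ and c+ s z (51 + 47 = 98) plus the double crossovers (7).
RF(c–s) = (98 + 7) / 891 = 105/891 = 0.1178 → 11.8 m.u.

11.8 m.u.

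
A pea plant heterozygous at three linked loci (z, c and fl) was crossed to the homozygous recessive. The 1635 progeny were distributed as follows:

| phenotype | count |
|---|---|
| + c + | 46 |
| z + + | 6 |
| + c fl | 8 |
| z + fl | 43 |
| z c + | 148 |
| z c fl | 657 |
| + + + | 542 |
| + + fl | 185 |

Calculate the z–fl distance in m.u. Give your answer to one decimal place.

21.2 m.u.

The two most frequent reciprocal classes, z c fl and + + +, are the parental types, so the F1 was z c fl / + + +.
The two rarest classes, + c fl and z + +, are the double crossovers. Comparing them with the parentals, only the z allele has switched, so z is the middle locus and the order is fl – z – c.
Crossovers in the fl–z interval produce the single-crossover classes z c + and + + fl (148 + 185 = 333) plus the double crossovers (14).
RF(fl–z) = (333 + 14) / 1635 = 347/1635 = 0.2122 → 21.2 m.u.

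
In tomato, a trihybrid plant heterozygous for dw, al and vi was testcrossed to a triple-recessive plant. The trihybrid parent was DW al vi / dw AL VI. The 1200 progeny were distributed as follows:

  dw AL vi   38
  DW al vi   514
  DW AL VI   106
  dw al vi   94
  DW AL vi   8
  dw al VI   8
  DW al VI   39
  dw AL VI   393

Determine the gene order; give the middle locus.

al

The two rarest classes, DW AL vi and dw al VI, are the double crossovers. Comparing them with the parentals, only the al allele has switched, so al is the middle locus and the order is dw – al – vi.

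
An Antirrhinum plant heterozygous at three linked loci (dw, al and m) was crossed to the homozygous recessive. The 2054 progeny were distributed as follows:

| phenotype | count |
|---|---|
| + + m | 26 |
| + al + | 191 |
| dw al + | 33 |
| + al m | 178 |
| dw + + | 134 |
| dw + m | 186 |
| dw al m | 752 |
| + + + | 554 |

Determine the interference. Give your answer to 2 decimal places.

The two most frequent reciprocal classes, dw al m and + + +, are the parental types, so the F1 was dw al m / + + +.
The two rarest classes, dw al + and + + m, are the double crossovers. Comparing them with the parentals, only the m allele has switched, so m is the middle locus and the order is al – m – dw.
al–m: (377 + 59)/2054 = 0.2123; m–dw: (312 + 59)/2054 = 0.1806.
Expected DCO frequency = 0.2123 × 0.1806 ≈ 0.03834; observed = 59/2054 ≈ 0.02872.
Coefficient of coincidence = 0.02872/0.03834 ≈ 0.75; interference = 1 − 0.75 = 0.25.

0.25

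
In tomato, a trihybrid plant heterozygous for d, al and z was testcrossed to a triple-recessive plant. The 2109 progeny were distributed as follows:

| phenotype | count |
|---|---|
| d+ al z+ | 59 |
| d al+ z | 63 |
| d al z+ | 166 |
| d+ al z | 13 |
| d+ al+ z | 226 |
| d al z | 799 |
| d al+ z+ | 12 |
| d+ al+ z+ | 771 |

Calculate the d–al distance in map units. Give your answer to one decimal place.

The two most frequent reciprocal classes, d al z and d+ al+ z+, are the parental types, so the F1 was d al z / d+ al+ z+.
The two rarest classes, d+ al z and d al+ z+, are the double crossovers. Comparing them with the parentals, only the d allele has switched, so d is the middle locus and the order is al – d – z.
Crossovers in the al–d interval produce the single-crossover classes d al+ z and d+ al z+ (63 + 59 = 122) plus the double crossovers (25).
RF(al–d) = (122 + 25) / 2109 = 147/2109 = 0.0697 → 7.0 map units.

7.0 map units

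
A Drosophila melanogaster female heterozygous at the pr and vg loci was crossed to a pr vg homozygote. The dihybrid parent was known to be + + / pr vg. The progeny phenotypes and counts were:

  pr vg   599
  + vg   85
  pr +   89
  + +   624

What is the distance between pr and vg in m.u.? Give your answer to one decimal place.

12.5 m.u.

The recombinant classes are + vg and pr +: 85 + 89 = 174.
Recombination frequency = 174/1397 = 0.1246 ≈ 12.5%, i.e. 12.5 m.u.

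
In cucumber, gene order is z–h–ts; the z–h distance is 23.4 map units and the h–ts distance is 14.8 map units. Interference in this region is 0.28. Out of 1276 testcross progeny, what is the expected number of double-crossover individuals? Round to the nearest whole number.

Map distances give recombination frequencies of 0.234 and 0.148 for the two intervals.
With interference 0.28 (so coincidence = 0.72), expected double-crossover frequency = 0.234 × 0.148 × 0.72 = 0.02494.
Expected number = 0.02494 × 1276 = 31.82 ≈ 32.

32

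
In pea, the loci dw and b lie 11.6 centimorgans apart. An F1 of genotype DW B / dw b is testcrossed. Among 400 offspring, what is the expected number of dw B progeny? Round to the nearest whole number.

A map distance of 11.6 centimorgans corresponds to a recombination frequency of 0.116.
The F1 is DW B / dw b, so dw B is a recombinant gamete class with expected frequency r/2 = 0.116/2 = 0.0580.
Expected number = 0.0580 × 400 = 23.20 ≈ 23.

23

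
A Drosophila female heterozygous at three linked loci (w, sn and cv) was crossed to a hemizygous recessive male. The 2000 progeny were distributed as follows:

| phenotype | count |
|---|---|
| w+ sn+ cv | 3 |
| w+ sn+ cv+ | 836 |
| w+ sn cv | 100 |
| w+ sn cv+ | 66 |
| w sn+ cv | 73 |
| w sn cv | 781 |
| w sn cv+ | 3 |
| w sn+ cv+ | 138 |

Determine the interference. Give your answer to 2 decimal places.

The two most frequent reciprocal classes, w sn cv and w+ sn+ cv+, are the parental types, so the F1 was w sn cv / w+ sn+ cv+.
The two rarest classes, w sn cv+ and w+ sn+ cv, are the double crossovers. Comparing them with the parentals, only the cv allele has switched, so cv is the middle locus and the order is sn – cv – w.
sn–cv: (139 + 6)/2000 = 0.0725; cv–w: (238 + 6)/2000 = 0.1220.
Expected DCO frequency = 0.0725 × 0.1220 ≈ 0.00884; observed = 6/2000 ≈ 0.00300.
Coefficient of coincidence = 0.00300/0.00884 ≈ 0.34; interference = 1 − 0.34 = 0.66.

0.66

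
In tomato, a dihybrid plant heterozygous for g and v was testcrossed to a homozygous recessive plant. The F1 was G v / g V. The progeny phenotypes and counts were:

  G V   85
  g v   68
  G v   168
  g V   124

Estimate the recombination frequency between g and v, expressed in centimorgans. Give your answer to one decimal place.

34.4 centimorgans

The recombinant classes are G V and g v: 85 + 68 = 153.
Recombination frequency = 153/445 = 0.3438 ≈ 34.4%, i.e. 34.4 centimorgans.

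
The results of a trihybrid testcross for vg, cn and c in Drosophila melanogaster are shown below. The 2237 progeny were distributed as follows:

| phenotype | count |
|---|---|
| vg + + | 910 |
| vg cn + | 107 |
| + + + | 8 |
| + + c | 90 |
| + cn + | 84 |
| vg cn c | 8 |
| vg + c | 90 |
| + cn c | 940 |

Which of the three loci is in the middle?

The two most frequent reciprocal classes, vg + + and + cn c, are the parental types, so the F1 was vg + + / + cn c.
The two rarest classes, + + + and vg cn c, are the double crossovers. Comparing them with the parentals, only the vg allele has switched, so vg is the middle locus and the order is cn – vg – c.

vg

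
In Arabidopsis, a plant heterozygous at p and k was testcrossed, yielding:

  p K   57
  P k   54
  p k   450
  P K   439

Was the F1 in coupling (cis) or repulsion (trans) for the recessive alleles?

cis

The two most frequent classes are P K (439) and p k (450); these are the parental (non-recombinant) types.
So the F1 carried P K on one chromosome and p k on the other — the recessive alleles are on the same chromosome (cis / coupling).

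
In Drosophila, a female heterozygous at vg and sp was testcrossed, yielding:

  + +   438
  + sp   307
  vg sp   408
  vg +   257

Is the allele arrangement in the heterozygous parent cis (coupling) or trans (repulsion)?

cis

The two most frequent classes are + + (438) and vg sp (408); these are the parental (non-recombinant) types.
So the F1 carried + + on one chromosome and vg sp on the other — the recessive alleles are on the same chromosome (cis / coupling).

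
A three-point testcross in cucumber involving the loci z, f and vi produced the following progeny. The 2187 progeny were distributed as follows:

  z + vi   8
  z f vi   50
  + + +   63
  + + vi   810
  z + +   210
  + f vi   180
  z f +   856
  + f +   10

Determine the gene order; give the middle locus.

The two most frequent reciprocal classes, + + vi and z f +, are the parental types, so the F1 was + + vi / z f +.
The two rarest classes, z + vi and + f +, are the double crossovers. Comparing them with the parentals, only the z allele has switched, so z is the middle locus and the order is f – z – vi.

z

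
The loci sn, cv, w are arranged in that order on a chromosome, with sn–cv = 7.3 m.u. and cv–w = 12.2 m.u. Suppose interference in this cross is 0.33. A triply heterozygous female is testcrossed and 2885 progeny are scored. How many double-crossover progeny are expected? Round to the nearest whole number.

17

Map distances give recombination frequencies of 0.073 and 0.122 for the two intervals.
With interference 0.33 (so coincidence = 0.67), expected double-crossover frequency = 0.073 × 0.122 × 0.67 = 0.00597.
Expected number = 0.00597 × 2885 = 17.21 ≈ 17.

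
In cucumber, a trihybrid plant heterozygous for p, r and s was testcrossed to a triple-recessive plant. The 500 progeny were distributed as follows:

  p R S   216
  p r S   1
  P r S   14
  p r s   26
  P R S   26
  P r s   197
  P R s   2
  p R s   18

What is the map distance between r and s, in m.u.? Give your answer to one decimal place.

The two most frequent reciprocal classes, P r s and p R S, are the parental types, so the F1 was P r s / p R S.
The two rarest classes, P R s and p r S, are the double crossovers. Comparing them with the parentals, only the r allele has switched, so r is the middle locus and the order is s – r – p.
Crossovers in the s–r interval produce the single-crossover classes P r S and p R s (14 + 18 = 32) plus the double crossovers (3).
RF(s–r) = (32 + 3) / 500 = 35/500 = 0.0700 → 7.0 m.u.

7.0 m.u.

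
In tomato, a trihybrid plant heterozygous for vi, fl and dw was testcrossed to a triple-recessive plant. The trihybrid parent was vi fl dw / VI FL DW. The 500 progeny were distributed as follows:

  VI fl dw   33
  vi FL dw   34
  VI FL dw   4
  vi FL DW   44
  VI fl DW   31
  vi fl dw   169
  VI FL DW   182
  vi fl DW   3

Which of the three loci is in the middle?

The two rarest classes, vi fl DW and VI FL dw, are the double crossovers. Comparing them with the parentals, only the dw allele has switched, so dw is the middle locus and the order is vi – dw – fl.

dw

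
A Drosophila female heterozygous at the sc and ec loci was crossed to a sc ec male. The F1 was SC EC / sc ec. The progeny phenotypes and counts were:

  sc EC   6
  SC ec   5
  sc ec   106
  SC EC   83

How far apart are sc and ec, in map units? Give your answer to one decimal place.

The recombinant classes are SC ec and sc EC: 5 + 6 = 11.
Recombination frequency = 11/200 = 0.0550 ≈ 5.5%, i.e. 5.5 map units.

5.5 map units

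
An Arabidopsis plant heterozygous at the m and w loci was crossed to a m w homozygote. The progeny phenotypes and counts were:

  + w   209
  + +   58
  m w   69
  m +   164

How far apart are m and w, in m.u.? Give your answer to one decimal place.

The two most frequent classes, + w (209) and m + (164), are the parental types, so the F1 was + w / m +.
The recombinant classes are + + and m w: 58 + 69 = 127.
Recombination frequency = 127/500 = 0.2540 ≈ 25.4%, i.e. 25.4 m.u.

25.4 m.u.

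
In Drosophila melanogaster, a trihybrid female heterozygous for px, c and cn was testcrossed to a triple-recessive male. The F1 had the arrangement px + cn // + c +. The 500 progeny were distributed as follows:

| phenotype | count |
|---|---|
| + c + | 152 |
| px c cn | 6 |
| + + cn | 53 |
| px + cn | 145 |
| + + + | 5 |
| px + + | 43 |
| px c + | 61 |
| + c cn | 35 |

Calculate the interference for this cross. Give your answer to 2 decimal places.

The two rarest classes, px c cn and + + +, are the double crossovers. Comparing them with the parentals, only the c allele has switched, so c is the middle locus and the order is px – c – cn.
px–c: (114 + 11)/500 = 0.2500; c–cn: (78 + 11)/500 = 0.1780.
Expected DCO frequency = 0.2500 × 0.1780 ≈ 0.04450; observed = 11/500 ≈ 0.02200.
Coefficient of coincidence = 0.02200/0.04450 ≈ 0.49; interference = 1 − 0.49 = 0.51.

0.51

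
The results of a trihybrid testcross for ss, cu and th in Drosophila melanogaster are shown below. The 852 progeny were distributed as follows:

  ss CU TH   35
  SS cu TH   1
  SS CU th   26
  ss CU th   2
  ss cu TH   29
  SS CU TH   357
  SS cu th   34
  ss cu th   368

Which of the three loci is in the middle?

The two most frequent reciprocal classes, ss cu th and SS CU TH, are the parental types, so the F1 was ss cu th / SS CU TH.
The two rarest classes, ss CU th and SS cu TH, are the double crossovers. Comparing them with the parentals, only the cu allele has switched, so cu is the middle locus and the order is ss – cu – th.

cu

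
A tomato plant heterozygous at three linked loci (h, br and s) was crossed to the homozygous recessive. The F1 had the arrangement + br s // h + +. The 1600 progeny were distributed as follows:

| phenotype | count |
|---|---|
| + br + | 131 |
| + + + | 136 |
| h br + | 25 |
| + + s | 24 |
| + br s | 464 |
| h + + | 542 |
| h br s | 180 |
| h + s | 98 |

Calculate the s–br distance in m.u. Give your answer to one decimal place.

The two rarest classes, + + s and h br +, are the double crossovers. Comparing them with the parentals, only the br allele has switched, so br is the middle locus and the order is s – br – h.
Crossovers in the s–br interval produce the single-crossover classes + br + and h + s (131 + 98 = 229) plus the double crossovers (49).
RF(s–br) = (229 + 49) / 1600 = 278/1600 = 0.1737 → 17.4 m.u.

17.4 m.u.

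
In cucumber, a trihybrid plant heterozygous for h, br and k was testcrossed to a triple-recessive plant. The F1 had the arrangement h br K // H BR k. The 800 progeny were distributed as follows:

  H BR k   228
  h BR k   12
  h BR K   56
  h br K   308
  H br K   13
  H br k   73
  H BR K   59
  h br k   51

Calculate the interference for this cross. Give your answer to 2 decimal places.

The two rarest classes, H br K and h BR k, are the double crossovers. Comparing them with the parentals, only the h allele has switched, so h is the middle locus and the order is br – h – k.
br–h: (129 + 25)/800 = 0.1925; h–k: (110 + 25)/800 = 0.1688.
Expected DCO frequency = 0.1925 × 0.1688 ≈ 0.03249; observed = 25/800 ≈ 0.03125.
Coefficient of coincidence = 0.03125/0.03249 ≈ 0.96; interference = 1 − 0.96 = 0.04.

0.04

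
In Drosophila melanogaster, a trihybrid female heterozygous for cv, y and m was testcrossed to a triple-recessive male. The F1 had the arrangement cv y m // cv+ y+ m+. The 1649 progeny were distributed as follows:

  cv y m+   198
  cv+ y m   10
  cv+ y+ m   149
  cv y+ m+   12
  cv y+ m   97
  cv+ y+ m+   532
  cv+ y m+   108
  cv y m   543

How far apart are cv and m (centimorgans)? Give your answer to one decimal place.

22.4 centimorgans

The two rarest classes, cv+ y m and cv y+ m+, are the double crossovers. Comparing them with the parentals, only the cv allele has switched, so cv is the middle locus and the order is y – cv – m.
Crossovers in the cv–m interval produce the single-crossover classes cv y m+ and cv+ y+ m (198 + 149 = 347) plus the double crossovers (22).
RF(cv–m) = (347 + 22) / 1649 = 369/1649 = 0.2238 → 22.4 centimorgans.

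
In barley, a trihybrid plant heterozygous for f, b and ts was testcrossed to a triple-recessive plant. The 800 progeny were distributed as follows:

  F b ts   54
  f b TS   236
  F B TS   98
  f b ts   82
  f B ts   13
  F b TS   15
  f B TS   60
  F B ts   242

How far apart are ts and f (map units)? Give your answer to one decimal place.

26.0 map units

The two most frequent reciprocal classes, F B ts and f b TS, are the parental types, so the F1 was F B ts / f b TS.
The two rarest classes, f B ts and F b TS, are the double crossovers. Comparing them with the parentals, only the f allele has switched, so f is the middle locus and the order is ts – f – b.
Crossovers in the ts–f interval produce the single-crossover classes F B TS and f b ts (98 + 82 = 180) plus the double crossovers (28).
RF(ts–f) = (180 + 28) / 800 = 208/800 = 0.2600 → 26.0 map units.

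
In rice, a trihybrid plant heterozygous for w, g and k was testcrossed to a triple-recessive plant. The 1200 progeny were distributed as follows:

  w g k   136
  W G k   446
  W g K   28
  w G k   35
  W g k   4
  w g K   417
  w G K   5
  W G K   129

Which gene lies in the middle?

g

The two most frequent reciprocal classes, w g K and W G k, are the parental types, so the F1 was w g K / W G k.
The two rarest classes, w G K and W g k, are the double crossovers. Comparing them with the parentals, only the g allele has switched, so g is the middle locus and the order is w – g – k.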